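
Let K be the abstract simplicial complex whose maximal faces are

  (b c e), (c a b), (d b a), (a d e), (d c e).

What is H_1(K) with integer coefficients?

H_1 ≅ Z.

Take the total order a < b < c < d < e on the vertex set. Then K (dimension 2) consists of the simplices:

  0-simplices (5): a, b, c, d, e
  1-simplices (10): ab, ac, ad, ae, bc, bd, be, cd, ce, de
  2-simplices (5): abc, abd, ade, bce, cde

so the chain groups are C_0 ≅ Z^5, C_1 ≅ Z^10, C_2 ≅ Z^5.

∂_1: C_1 → C_0 sends each edge [p,q] (with p < q) to q − p. For instance
  ∂ab = b − a.
As a 5×10 matrix over Z this has rank 4, with invariant factors (1,1,1,1).

∂_2: C_2 → C_1 maps a triangle to the signed sum of its edges. For instance
  ∂cde = de − ce + cd,
  ∂abd = bd − ad + ab.
As a 10×5 matrix over Z this has rank 5, with invariant factors (1,1,1,1,1).

Computing H_k = (kernel of ∂_k) / (image of ∂_{k+1}):

  H_1: rank ker ∂_1 − rank ∂_2 = (10 − 4) − 5 = 1, and the invariant factors of ∂_2 are all 1, so H_1 ≅ Z.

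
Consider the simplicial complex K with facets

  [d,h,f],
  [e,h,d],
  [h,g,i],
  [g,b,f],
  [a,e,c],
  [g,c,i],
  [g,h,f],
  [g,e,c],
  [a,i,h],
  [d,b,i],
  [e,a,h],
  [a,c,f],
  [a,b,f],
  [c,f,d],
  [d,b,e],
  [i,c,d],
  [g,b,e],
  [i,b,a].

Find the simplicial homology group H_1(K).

H_1 ≅ Z^2.

Order the vertices as a < b < c < d < e < f < g < h < i. Listing each simplex with vertices in this order, K has dimension 2 with simplices:

  0-simplices (9): a, b, c, d, e, f, g, h, i
  1-simplices (27): ab, ac, ae, af, ah, ai, bd, be, bf, bg, bi, cd, ce, cf, cg, ci, de, df, dh, di, eg, eh, fg, fh, gh, gi, hi
  2-simplices (18): abf, abi, ace, acf, aeh, ahi, bde, bdi, beg, bfg, cdf, cdi, ceg, cgi, deh, dfh, fgh, ghi

Hence C_0 ≅ Z^9, C_1 ≅ Z^27, C_2 ≅ Z^18.

Boundary ∂_1: C_1 → C_0 sends each edge [p,q] (with p < q) to q − p. For instance
  ∂eg = g − e.
As a 9×27 matrix over Z this has rank 8, with invariant factors (1,1,1,1,1,1,1,1).

The boundary map ∂_2: C_2 → C_1 acts by ∂[p,q,r] = [q,r] − [p,r] + [p,q]. For instance
  ∂abf = bf − af + ab,
  ∂acf = cf − af + ac.
The resulting 27×18 matrix has rank 17, and its Smith normal form has invariant factors (1,1,1,1,1,1,1,1,1,1,1,1,1,1,1,1,1).

Computing H_k = (kernel of ∂_k) / (image of ∂_{k+1}):

  H_1: rank ker ∂_1 − rank ∂_2 = (27 − 8) − 17 = 2, and the invariant factors of ∂_2 are all 1, so H_1 = Z^2.

(K is a triangulation of the torus T^2.)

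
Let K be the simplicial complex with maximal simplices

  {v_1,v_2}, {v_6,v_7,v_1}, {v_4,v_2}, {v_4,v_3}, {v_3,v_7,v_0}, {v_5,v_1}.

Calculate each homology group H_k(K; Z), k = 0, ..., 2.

H_0 = Z,  H_1 = Z,  H_2 = 0.

We work with the vertex ordering v_0 < v_1 < v_2 < v_3 < v_4 < v_5 < v_6 < v_7. The simplices of K, each written with vertices in increasing order, are:

  0-simplices (8): [v_0], [v_1], [v_2], [v_3], [v_4], [v_5], [v_6], [v_7]
  1-simplices (10): [v_0,v_3], [v_0,v_7], [v_1,v_2], [v_1,v_5], [v_1,v_6], [v_1,v_7], [v_2,v_4], [v_3,v_4], [v_3,v_7], [v_6,v_7]
  2-simplices (2): [v_0,v_3,v_7], [v_1,v_6,v_7]

giving chain groups C_0 ≅ Z^8, C_1 ≅ Z^10, C_2 ≅ Z^2.

∂_1: C_1 → C_0 sends each edge [p,q] (with p < q) to q − p. For instance
  ∂[v_0,v_7] = [v_7] − [v_0].
The resulting 8×10 matrix has rank 7, and its Smith normal form has invariant factors (1,1,1,1,1,1,1).

The boundary map ∂_2: C_2 → C_1 maps a triangle to the signed sum of its edges. For instance
  ∂[v_1,v_6,v_7] = [v_6,v_7] − [v_1,v_7] + [v_1,v_6],
  ∂[v_0,v_3,v_7] = [v_3,v_7] − [v_0,v_7] + [v_0,v_3].
The resulting 10×2 matrix has rank 2, and its Smith normal form has invariant factors (1,1).

Now H_k = ker ∂_k / im ∂_{k+1}, so:

  H_0: rank C_0 − rank ∂_1 = 8 − 7 = 1, and the invariant factors of ∂_1 are all 1, so H_0 = Z.
  H_1: rank ker ∂_1 − rank ∂_2 = (10 − 7) − 2 = 1, and the invariant factors of ∂_2 are all 1, so H_1 = Z.
  H_2: rank ker ∂_2 − rank ∂_3 = (2 − 2) − 0 = 0, and there is no ∂_3, so H_2 = 0.

As a check, the Euler characteristic is 8 − 10 + 2 = 0, which agrees with 1 − 1 + 0 = 0.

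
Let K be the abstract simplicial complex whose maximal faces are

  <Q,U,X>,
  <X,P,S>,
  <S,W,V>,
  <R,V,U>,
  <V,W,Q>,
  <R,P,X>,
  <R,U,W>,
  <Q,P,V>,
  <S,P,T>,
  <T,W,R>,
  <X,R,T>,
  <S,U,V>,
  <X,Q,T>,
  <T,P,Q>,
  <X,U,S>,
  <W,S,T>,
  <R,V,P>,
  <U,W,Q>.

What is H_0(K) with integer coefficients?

H_0 = Z.

Order the vertices as P < Q < R < S < T < U < V < W < X. Listing each simplex with vertices in this order, K has dimension 2 with simplices:

  0-simplices (9): P, Q, R, S, T, U, V, W, X
  1-simplices (27): PQ, PR, PS, PT, PV, PX, QT, QU, QV, QW, QX, RT, RU, RV, RW, RX, ST, SU, SV, SW, SX, TW, TX, UV, UW, UX, VW
  2-simplices (18): PQT, PQV, PRV, PRX, PST, PSX, QTX, QUW, QUX, QVW, RTW, RTX, RUV, RUW, STW, SUV, SUX, SVW

so the chain groups are C_0 ≅ Z^9, C_1 ≅ Z^27, C_2 ≅ Z^18.

∂_1: C_1 → C_0 maps an edge to its endpoints' difference, ∂[p,q] = q − p.
The resulting 9×27 matrix has rank 8, and its Smith normal form has invariant factors (1,1,1,1,1,1,1,1).

The boundary map ∂_2: C_2 → C_1 maps a triangle to the signed sum of its edges. For instance
  ∂PQV = QV − PV + PQ,
  ∂RTW = TW − RW + RT.
The resulting 27×18 matrix has rank 18, and its Smith normal form has invariant factors (1,1,1,1,1,1,1,1,1,1,1,1,1,1,1,1,1,2).

From H_k ≅ ker(∂_k) / im(∂_{k+1}) we obtain:

  H_0: rank C_0 − rank ∂_1 = 9 − 8 = 1, and the invariant factors of ∂_1 are all 1, so H_0 ≅ Z.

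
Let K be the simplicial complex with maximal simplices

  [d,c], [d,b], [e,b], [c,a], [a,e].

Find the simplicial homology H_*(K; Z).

K has 5 vertices, 5 edges.
rank ∂_0 = 0, rank ∂_1 = 4 ⇒ b_0 = 5 − 0 − 4 = 1; all invariant factors of ∂_1 are 1 so no torsion. So H_0 ≅ Z.
rank ∂_1 = 4, rank ∂_2 = 0 ⇒ b_1 = 5 − 4 − 0 = 1. So H_1 ≅ Z.

H_0 ≅ Z,  H_1 ≅ Z.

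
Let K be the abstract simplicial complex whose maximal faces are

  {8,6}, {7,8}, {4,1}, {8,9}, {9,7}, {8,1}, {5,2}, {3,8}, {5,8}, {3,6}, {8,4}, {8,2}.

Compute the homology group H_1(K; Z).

We work with the vertex ordering 1 < 2 < 3 < 4 < 5 < 6 < 7 < 8 < 9. The simplices of K, each written with vertices in increasing order, are:

  0-simplices (9): [1], [2], [3], [4], [5], [6], [7], [8], [9]
  1-simplices (12): [1,4], [1,8], [2,5], [2,8], [3,6], [3,8], [4,8], [5,8], [6,8], [7,8], [7,9], [8,9]

giving chain groups C_0 ≅ Z^9, C_1 ≅ Z^12.

The boundary map ∂_1: C_1 → C_0 is given by ∂[p,q] = [q] − [p].
The resulting 9×12 matrix has rank 8, and its Smith normal form has invariant factors (1,1,1,1,1,1,1,1).

From H_k ≅ ker(∂_k) / im(∂_{k+1}) we obtain:

  H_1: rank ker ∂_1 − rank ∂_2 = (12 − 8) − 0 = 4, and there is no ∂_2, so H_1 = Z^4.

H_1 = Z^4.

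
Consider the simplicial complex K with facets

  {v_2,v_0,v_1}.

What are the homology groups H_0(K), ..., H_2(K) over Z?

We work with the vertex ordering v_0 < v_1 < v_2. The simplices of K, each written with vertices in increasing order, are:

  0-simplices (3): [v_0], [v_1], [v_2]
  1-simplices (3): [v_0,v_1], [v_0,v_2], [v_1,v_2]
  2-simplices (1): [v_0,v_1,v_2]

Hence C_0 ≅ Z^3, C_1 ≅ Z^3, C_2 ≅ Z^1.

The boundary map ∂_1: C_1 → C_0 sends each edge [p,q] (with p < q) to q − p. For instance
  ∂[v_0,v_2] = [v_2] − [v_0].
As a 3×3 matrix over Z this has rank 2, with invariant factors (1,1).

Boundary ∂_2: C_2 → C_1 acts by ∂[p,q,r] = [q,r] − [p,r] + [p,q]. For instance
  ∂[v_0,v_1,v_2] = [v_1,v_2] − [v_0,v_2] + [v_0,v_1].
The 3×1 boundary matrix has rank 1 and Smith normal form diag(1).

Now H_k = ker ∂_k / im ∂_{k+1}, so:

  H_0: rank C_0 − rank ∂_1 = 3 − 2 = 1, and the invariant factors of ∂_1 are all 1, so H_0 ≅ Z.
  H_1: rank ker ∂_1 − rank ∂_2 = (3 − 2) − 1 = 0, and the invariant factors of ∂_2 are all 1, so H_1 ≅ 0.
  H_2: rank ker ∂_2 − rank ∂_3 = (1 − 1) − 0 = 0, and there is no ∂_3, so H_2 ≅ 0.

H_0 = Z,  H_1 = 0,  H_2 = 0.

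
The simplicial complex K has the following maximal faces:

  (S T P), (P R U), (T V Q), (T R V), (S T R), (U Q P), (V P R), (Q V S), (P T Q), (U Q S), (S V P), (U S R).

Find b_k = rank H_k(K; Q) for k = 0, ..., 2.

b_0 = 1, b_1 = 0, b_2 = 0.

Fix the vertex order P < Q < R < S < T < U < V and write every simplex with vertices in increasing order. Then dim K = 2 and the simplices of K are:

  0-simplices (7): P, Q, R, S, T, U, V
  1-simplices (18): PQ, PR, PS, PT, PU, PV, QS, QT, QU, QV, RS, RT, RU, RV, ST, SU, SV, TV
  2-simplices (12): PQT, PQU, PRU, PRV, PST, PSV, QSU, QSV, QTV, RST, RSU, RTV

so the chain groups are C_0 ≅ Z^7, C_1 ≅ Z^18, C_2 ≅ Z^12.

∂_1: C_1 → C_0 is given by ∂[p,q] = [q] − [p].
As a 7×18 matrix over Z this has rank 6, with invariant factors (1,1,1,1,1,1).

∂_2: C_2 → C_1 sends each 2-simplex [p,q,r] to [q,r] − [p,r] + [p,q]. For instance
  ∂QTV = TV − QV + QT,
  ∂PST = ST − PT + PS.
The resulting 18×12 matrix has rank 12, and its Smith normal form has invariant factors (1,1,1,1,1,1,1,1,1,1,1,2).

Computing H_k = (kernel of ∂_k) / (image of ∂_{k+1}):

  H_0: rank C_0 − rank ∂_1 = 7 − 6 = 1, and the invariant factors of ∂_1 are all 1, so H_0 = Z.
  H_1: rank ker ∂_1 − rank ∂_2 = (18 − 6) − 12 = 0, and ∂_2 has invariant factor 2 > 1, so H_1 = Z/2.
  H_2: rank ker ∂_2 − rank ∂_3 = (12 − 12) − 0 = 0, and there is no ∂_3, so H_2 = 0.

Hence the Betti numbers are b_0 = 1, b_1 = 0, b_2 = 0.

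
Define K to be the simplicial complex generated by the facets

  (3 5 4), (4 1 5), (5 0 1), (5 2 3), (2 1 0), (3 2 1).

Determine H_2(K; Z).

H_2 = 0.

K has 6 vertices, 12 edges, 6 triangles.
rank ∂_2 = 6, rank ∂_3 = 0 ⇒ b_2 = 6 − 6 − 0 = 0. So H_2 ≅ 0.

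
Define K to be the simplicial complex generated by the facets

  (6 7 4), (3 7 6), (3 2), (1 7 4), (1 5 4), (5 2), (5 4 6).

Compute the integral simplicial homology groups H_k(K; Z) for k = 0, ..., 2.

Fix the vertex order 1 < 2 < 3 < 4 < 5 < 6 < 7 and write every simplex with vertices in increasing order. Then dim K = 2 and the simplices of K are:

  0-simplices (7): [1], [2], [3], [4], [5], [6], [7]
  1-simplices (12): [1,4], [1,5], [1,7], [2,3], [2,5], [3,6], [3,7], [4,5], [4,6], [4,7], [5,6], [6,7]
  2-simplices (5): [1,4,5], [1,4,7], [3,6,7], [4,5,6], [4,6,7]

Hence C_0 ≅ Z^7, C_1 ≅ Z^12, C_2 ≅ Z^5.

Boundary ∂_1: C_1 → C_0 maps an edge to its endpoints' difference, ∂[p,q] = q − p. For instance
  ∂[1,7] = [7] − [1].
As a 7×12 matrix over Z this has rank 6, with invariant factors (1,1,1,1,1,1).

The boundary map ∂_2: C_2 → C_1 sends each 2-simplex [p,q,r] to [q,r] − [p,r] + [p,q]. For instance
  ∂[3,6,7] = [6,7] − [3,7] + [3,6],
  ∂[1,4,5] = [4,5] − [1,5] + [1,4].
This gives a 12×5 integer matrix of rank 5; reducing to Smith normal form yields diagonal entries (1,1,1,1,1).

Now H_k = ker ∂_k / im ∂_{k+1}, so:

  H_0: rank C_0 − rank ∂_1 = 7 − 6 = 1, and the invariant factors of ∂_1 are all 1, so H_0 = Z.
  H_1: rank ker ∂_1 − rank ∂_2 = (12 − 6) − 5 = 1, and the invariant factors of ∂_2 are all 1, so H_1 = Z.
  H_2: rank ker ∂_2 − rank ∂_3 = (5 − 5) − 0 = 0, and there is no ∂_3, so H_2 = 0.

H_0 ≅ Z,  H_1 ≅ Z,  H_2 = 0.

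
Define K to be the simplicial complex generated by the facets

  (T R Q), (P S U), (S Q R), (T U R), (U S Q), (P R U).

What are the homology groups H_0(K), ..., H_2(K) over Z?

K has 6 vertices, 12 edges, 6 triangles.
rank ∂_0 = 0, rank ∂_1 = 5 ⇒ b_0 = 6 − 0 − 5 = 1; all invariant factors of ∂_1 are 1 so no torsion. So H_0 ≅ Z.
rank ∂_1 = 5, rank ∂_2 = 6 ⇒ b_1 = 12 − 5 − 6 = 1; all invariant factors of ∂_2 are 1 so no torsion. So H_1 ≅ Z.
rank ∂_2 = 6, rank ∂_3 = 0 ⇒ b_2 = 6 − 6 − 0 = 0. So H_2 ≅ 0.

H_0 = Z,  H_1 = Z,  H_2 = 0.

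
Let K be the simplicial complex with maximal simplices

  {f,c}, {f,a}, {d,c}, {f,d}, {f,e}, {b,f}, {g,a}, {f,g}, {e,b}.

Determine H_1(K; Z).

H_1 ≅ Z^3.

We work with the vertex ordering a < b < c < d < e < f < g. The simplices of K, each written with vertices in increasing order, are:

  0-simplices (7): a, b, c, d, e, f, g
  1-simplices (9): af, ag, be, bf, cd, cf, df, ef, fg

Hence C_0 ≅ Z^7, C_1 ≅ Z^9.

The boundary map ∂_1: C_1 → C_0 is given by ∂[p,q] = [q] − [p]. For instance
  ∂bf = f − b.
The 7×9 boundary matrix has rank 6 and Smith normal form diag(1,1,1,1,1,1).

From H_k ≅ ker(∂_k) / im(∂_{k+1}) we obtain:

  H_1: rank ker ∂_1 − rank ∂_2 = (9 − 6) − 0 = 3, and there is no ∂_2, so H_1 ≅ Z^3.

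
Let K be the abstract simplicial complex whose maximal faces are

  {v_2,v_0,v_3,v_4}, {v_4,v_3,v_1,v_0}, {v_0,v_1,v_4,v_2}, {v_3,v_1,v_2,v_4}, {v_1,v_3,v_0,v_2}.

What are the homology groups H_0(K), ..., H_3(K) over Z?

H_0 = Z,  H_1 = 0,  H_2 = 0,  H_3 = Z.

Order the vertices as v_0 < v_1 < v_2 < v_3 < v_4. Listing each simplex with vertices in this order, K has dimension 3 with simplices:

  0-simplices (5): [v_0], [v_1], [v_2], [v_3], [v_4]
  1-simplices (10): [v_0,v_1], [v_0,v_2], [v_0,v_3], [v_0,v_4], [v_1,v_2], [v_1,v_3], [v_1,v_4], [v_2,v_3], [v_2,v_4], [v_3,v_4]
  2-simplices (10): [v_0,v_1,v_2], [v_0,v_1,v_3], [v_0,v_1,v_4], [v_0,v_2,v_3], [v_0,v_2,v_4], [v_0,v_3,v_4], [v_1,v_2,v_3], [v_1,v_2,v_4], [v_1,v_3,v_4], [v_2,v_3,v_4]
  3-simplices (5): [v_0,v_1,v_2,v_3], [v_0,v_1,v_2,v_4], [v_0,v_1,v_3,v_4], [v_0,v_2,v_3,v_4], [v_1,v_2,v_3,v_4]

giving chain groups C_0 ≅ Z^5, C_1 ≅ Z^10, C_2 ≅ Z^10, C_3 ≅ Z^5.

Boundary ∂_1: C_1 → C_0 is given by ∂[p,q] = [q] − [p].
As a 5×10 matrix over Z this has rank 4, with invariant factors (1,1,1,1).

The boundary map ∂_2: C_2 → C_1 sends each 2-simplex [p,q,r] to [q,r] − [p,r] + [p,q]. For instance
  ∂[v_0,v_1,v_4] = [v_1,v_4] − [v_0,v_4] + [v_0,v_1],
  ∂[v_1,v_2,v_3] = [v_2,v_3] − [v_1,v_3] + [v_1,v_2].
The 10×10 boundary matrix has rank 6 and Smith normal form diag(1,1,1,1,1,1).

Boundary ∂_3: C_3 → C_2 sends each 3-simplex σ to the alternating sum Σ_i (−1)^i (σ with its i-th vertex removed). For instance
  ∂[v_0,v_1,v_2,v_4] = [v_1,v_2,v_4] − [v_0,v_2,v_4] + [v_0,v_1,v_4] − [v_0,v_1,v_2],
  ∂[v_1,v_2,v_3,v_4] = [v_2,v_3,v_4] − [v_1,v_3,v_4] + [v_1,v_2,v_4] − [v_1,v_2,v_3].
This gives a 10×5 integer matrix of rank 4; reducing to Smith normal form yields diagonal entries (1,1,1,1).

From H_k ≅ ker(∂_k) / im(∂_{k+1}) we obtain:

  H_0: rank C_0 − rank ∂_1 = 5 − 4 = 1, and the invariant factors of ∂_1 are all 1, so H_0 = Z.
  H_1: rank ker ∂_1 − rank ∂_2 = (10 − 4) − 6 = 0, and the invariant factors of ∂_2 are all 1, so H_1 = 0.
  H_2: rank ker ∂_2 − rank ∂_3 = (10 − 6) − 4 = 0, and the invariant factors of ∂_3 are all 1, so H_2 = 0.
  H_3: rank ker ∂_3 − rank ∂_4 = (5 − 4) − 0 = 1, and there is no ∂_4, so H_3 = Z.

As a check, the Euler characteristic is 5 − 10 + 10 − 5 = 0, which agrees with 1 − 0 + 0 − 1 = 0.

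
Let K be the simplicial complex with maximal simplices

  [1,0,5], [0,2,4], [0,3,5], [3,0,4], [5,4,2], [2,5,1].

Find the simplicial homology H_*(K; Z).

H_0 ≅ Z,  H_1 ≅ Z,  H_2 = 0.

Take the total order 0 < 1 < 2 < 3 < 4 < 5 on the vertex set. Then K (dimension 2) consists of the simplices:

  0-simplices (6): [0], [1], [2], [3], [4], [5]
  1-simplices (12): [0,1], [0,2], [0,3], [0,4], [0,5], [1,2], [1,5], [2,4], [2,5], [3,4], [3,5], [4,5]
  2-simplices (6): [0,1,5], [0,2,4], [0,3,4], [0,3,5], [1,2,5], [2,4,5]

giving chain groups C_0 ≅ Z^6, C_1 ≅ Z^12, C_2 ≅ Z^6.

The boundary map ∂_1: C_1 → C_0 is given by ∂[p,q] = [q] − [p].
As a 6×12 matrix over Z this has rank 5, with invariant factors (1,1,1,1,1).

The boundary map ∂_2: C_2 → C_1 sends each 2-simplex [p,q,r] to [q,r] − [p,r] + [p,q]. For instance
  ∂[1,2,5] = [2,5] − [1,5] + [1,2],
  ∂[0,2,4] = [2,4] − [0,4] + [0,2].
The 12×6 boundary matrix has rank 6 and Smith normal form diag(1,1,1,1,1,1).

Now H_k = ker ∂_k / im ∂_{k+1}, so:

  H_0: rank C_0 − rank ∂_1 = 6 − 5 = 1, and the invariant factors of ∂_1 are all 1, so H_0 = Z.
  H_1: rank ker ∂_1 − rank ∂_2 = (12 − 5) − 6 = 1, and the invariant factors of ∂_2 are all 1, so H_1 = Z.
  H_2: rank ker ∂_2 − rank ∂_3 = (6 − 6) − 0 = 0, and there is no ∂_3, so H_2 = 0.

As a check, the Euler characteristic is 6 − 12 + 6 = 0, which agrees with 1 − 1 + 0 = 0.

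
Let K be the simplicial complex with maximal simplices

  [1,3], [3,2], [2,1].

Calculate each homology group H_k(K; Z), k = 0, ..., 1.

We work with the vertex ordering 1 < 2 < 3. The simplices of K, each written with vertices in increasing order, are:

  0-simplices (3): [1], [2], [3]
  1-simplices (3): [1,2], [1,3], [2,3]

so the chain groups are C_0 ≅ Z^3, C_1 ≅ Z^3.

∂_1: C_1 → C_0 sends each edge [p,q] (with p < q) to q − p.
The resulting 3×3 matrix has rank 2, and its Smith normal form has invariant factors (1,1).

Computing H_k = (kernel of ∂_k) / (image of ∂_{k+1}):

  H_0: rank C_0 − rank ∂_1 = 3 − 2 = 1, and the invariant factors of ∂_1 are all 1, so H_0 ≅ Z.
  H_1: rank ker ∂_1 − rank ∂_2 = (3 − 2) − 0 = 1, and there is no ∂_2, so H_1 ≅ Z.

As a check, the Euler characteristic is 3 − 3 = 0, which agrees with 1 − 1 = 0.
(K is a triangulation of the circle S^1.)

H_0 ≅ Z,  H_1 ≅ Z.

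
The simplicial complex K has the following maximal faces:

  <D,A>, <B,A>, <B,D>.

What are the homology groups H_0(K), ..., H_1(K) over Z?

H_0 = Z,  H_1 = Z.

We work with the vertex ordering A < B < D. The simplices of K, each written with vertices in increasing order, are:

  0-simplices (3): A, B, D
  1-simplices (3): AB, AD, BD

so the chain groups are C_0 ≅ Z^3, C_1 ≅ Z^3.

The boundary map ∂_1: C_1 → C_0 sends each edge [p,q] (with p < q) to q − p. For instance
  ∂BD = D − B.
As a 3×3 matrix over Z this has rank 2, with invariant factors (1,1).

From H_k ≅ ker(∂_k) / im(∂_{k+1}) we obtain:

  H_0: rank C_0 − rank ∂_1 = 3 − 2 = 1, and the invariant factors of ∂_1 are all 1, so H_0 = Z.
  H_1: rank ker ∂_1 − rank ∂_2 = (3 − 2) − 0 = 1, and there is no ∂_2, so H_1 = Z.

(K is a triangulation of the circle S^1.)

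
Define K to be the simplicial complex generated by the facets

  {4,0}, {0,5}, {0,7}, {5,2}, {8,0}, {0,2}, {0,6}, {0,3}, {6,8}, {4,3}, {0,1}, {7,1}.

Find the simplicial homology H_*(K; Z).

H_0 = Z,  H_1 = Z^4.

K has 9 vertices, 12 edges.
rank ∂_0 = 0, rank ∂_1 = 8 ⇒ b_0 = 9 − 0 − 8 = 1; all invariant factors of ∂_1 are 1 so no torsion. So H_0 ≅ Z.
rank ∂_1 = 8, rank ∂_2 = 0 ⇒ b_1 = 12 − 8 − 0 = 4. So H_1 ≅ Z^4.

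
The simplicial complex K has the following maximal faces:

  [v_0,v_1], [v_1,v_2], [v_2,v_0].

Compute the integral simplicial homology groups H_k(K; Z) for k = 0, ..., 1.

K has 3 vertices, 3 edges.
rank ∂_0 = 0, rank ∂_1 = 2 ⇒ b_0 = 3 − 0 − 2 = 1; all invariant factors of ∂_1 are 1 so no torsion. So H_0 = Z.
rank ∂_1 = 2, rank ∂_2 = 0 ⇒ b_1 = 3 − 2 − 0 = 1. So H_1 = Z.

H_0 = Z,  H_1 = Z.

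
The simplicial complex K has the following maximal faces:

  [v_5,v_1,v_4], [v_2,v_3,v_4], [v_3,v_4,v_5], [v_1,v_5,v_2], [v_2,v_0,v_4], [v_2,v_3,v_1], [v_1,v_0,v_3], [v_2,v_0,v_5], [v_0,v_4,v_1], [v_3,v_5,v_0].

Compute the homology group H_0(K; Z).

H_0 ≅ Z.

Order the vertices as v_0 < v_1 < v_2 < v_3 < v_4 < v_5. Listing each simplex with vertices in this order, K has dimension 2 with simplices:

  0-simplices (6): [v_0], [v_1], [v_2], [v_3], [v_4], [v_5]
  1-simplices (15): (15 of them)
  2-simplices (10): [v_0,v_1,v_3], [v_0,v_1,v_4], [v_0,v_2,v_4], [v_0,v_2,v_5], [v_0,v_3,v_5], [v_1,v_2,v_3], [v_1,v_2,v_5], [v_1,v_4,v_5], [v_2,v_3,v_4], [v_3,v_4,v_5]

Hence C_0 ≅ Z^6, C_1 ≅ Z^15, C_2 ≅ Z^10.

The boundary map ∂_1: C_1 → C_0 sends each edge [p,q] (with p < q) to q − p.
As a 6×15 matrix over Z this has rank 5, with invariant factors (1,1,1,1,1).

The boundary map ∂_2: C_2 → C_1 acts by ∂[p,q,r] = [q,r] − [p,r] + [p,q]. For instance
  ∂[v_3,v_4,v_5] = [v_4,v_5] − [v_3,v_5] + [v_3,v_4],
  ∂[v_0,v_3,v_5] = [v_3,v_5] − [v_0,v_5] + [v_0,v_3].
The 15×10 boundary matrix has rank 10 and Smith normal form diag(1,1,1,1,1,1,1,1,1,2).

From H_k ≅ ker(∂_k) / im(∂_{k+1}) we obtain:

  H_0: rank C_0 − rank ∂_1 = 6 − 5 = 1, and the invariant factors of ∂_1 are all 1, so H_0 = Z.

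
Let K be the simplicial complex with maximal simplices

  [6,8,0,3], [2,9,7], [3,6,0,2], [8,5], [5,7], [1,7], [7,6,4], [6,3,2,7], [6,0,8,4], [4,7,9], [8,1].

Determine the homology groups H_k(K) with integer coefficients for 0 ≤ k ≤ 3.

H_0 = Z,  H_1 = Z^2,  H_2 = 0,  H_3 = 0.

Order the vertices as 0 < 1 < 2 < 3 < 4 < 5 < 6 < 7 < 8 < 9. Listing each simplex with vertices in this order, K has dimension 3 with simplices:

  0-simplices (10): [0], [1], [2], [3], [4], [5], [6], [7], [8], [9]
  1-simplices (23): [0,2], [0,3], [0,4], [0,6], [0,8], [1,7], [1,8], [2,3], [2,6], [2,7], [2,9], [3,6], [3,7], [3,8], [4,6], [4,7], [4,8], [4,9], [5,7], [5,8], [6,7], [6,8], [7,9]
  2-simplices (16): [0,2,3], [0,2,6], [0,3,6], [0,3,8], [0,4,6], [0,4,8], [0,6,8], [2,3,6], [2,3,7], [2,6,7], [2,7,9], [3,6,7], [3,6,8], [4,6,7], [4,6,8], [4,7,9]
  3-simplices (4): [0,2,3,6], [0,3,6,8], [0,4,6,8], [2,3,6,7]

Hence C_0 ≅ Z^10, C_1 ≅ Z^23, C_2 ≅ Z^16, C_3 ≅ Z^4.

∂_1: C_1 → C_0 maps an edge to its endpoints' difference, ∂[p,q] = q − p. For instance
  ∂[1,7] = [7] − [1].
As a 10×23 matrix over Z this has rank 9, with invariant factors (1,1,1,1,1,1,1,1,1).

∂_2: C_2 → C_1 acts by ∂[p,q,r] = [q,r] − [p,r] + [p,q]. For instance
  ∂[0,6,8] = [6,8] − [0,8] + [0,6],
  ∂[0,3,8] = [3,8] − [0,8] + [0,3].
This gives a 23×16 integer matrix of rank 12; reducing to Smith normal form yields diagonal entries (1,1,1,1,1,1,1,1,1,1,1,1).

∂_3: C_3 → C_2 sends each 3-simplex σ to the alternating sum Σ_i (−1)^i (σ with its i-th vertex removed). For instance
  ∂[0,3,6,8] = [3,6,8] − [0,6,8] + [0,3,8] − [0,3,6],
  ∂[0,4,6,8] = [4,6,8] − [0,6,8] + [0,4,8] − [0,4,6].
The resulting 16×4 matrix has rank 4, and its Smith normal form has invariant factors (1,1,1,1).

Now H_k = ker ∂_k / im ∂_{k+1}, so:

  H_0: rank C_0 − rank ∂_1 = 10 − 9 = 1, and the invariant factors of ∂_1 are all 1, so H_0 = Z.
  H_1: rank ker ∂_1 − rank ∂_2 = (23 − 9) − 12 = 2, and the invariant factors of ∂_2 are all 1, so H_1 = Z^2.
  H_2: rank ker ∂_2 − rank ∂_3 = (16 − 12) − 4 = 0, and the invariant factors of ∂_3 are all 1, so H_2 = 0.
  H_3: rank ker ∂_3 − rank ∂_4 = (4 − 4) − 0 = 0, and there is no ∂_4, so H_3 = 0.

As a check, the Euler characteristic is 10 − 23 + 16 − 4 = -1, which agrees with 1 − 2 + 0 − 0 = -1.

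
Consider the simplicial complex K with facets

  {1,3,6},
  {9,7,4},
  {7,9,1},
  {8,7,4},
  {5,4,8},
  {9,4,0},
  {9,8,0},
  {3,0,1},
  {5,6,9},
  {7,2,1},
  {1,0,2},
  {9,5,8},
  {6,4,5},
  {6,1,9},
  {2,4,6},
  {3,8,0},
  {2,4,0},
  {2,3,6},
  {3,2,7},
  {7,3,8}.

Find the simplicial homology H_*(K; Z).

Take the total order 0 < 1 < 2 < 3 < 4 < 5 < 6 < 7 < 8 < 9 on the vertex set. Then K (dimension 2) consists of the simplices:

  0-simplices (10): [0], [1], [2], [3], [4], [5], [6], [7], [8], [9]
  1-simplices (30): (30 of them)
  2-simplices (20): (20 of them)

giving chain groups C_0 ≅ Z^10, C_1 ≅ Z^30, C_2 ≅ Z^20.

Boundary ∂_1: C_1 → C_0 sends each edge [p,q] (with p < q) to q − p. For instance
  ∂[5,6] = [6] − [5].
As a 10×30 matrix over Z this has rank 9, with invariant factors (1,1,1,1,1,1,1,1,1).

∂_2: C_2 → C_1 acts by ∂[p,q,r] = [q,r] − [p,r] + [p,q]. For instance
  ∂[1,7,9] = [7,9] − [1,9] + [1,7],
  ∂[2,4,6] = [4,6] − [2,6] + [2,4].
This gives a 30×20 integer matrix of rank 20; reducing to Smith normal form yields diagonal entries (1,1,1,1,1,1,1,1,1,1,1,1,1,1,1,1,1,1,1,2).

From H_k ≅ ker(∂_k) / im(∂_{k+1}) we obtain:

  H_0: rank C_0 − rank ∂_1 = 10 − 9 = 1, and the invariant factors of ∂_1 are all 1, so H_0 ≅ Z.
  H_1: rank ker ∂_1 − rank ∂_2 = (30 − 9) − 20 = 1, and ∂_2 has invariant factor 2 > 1, so H_1 ≅ Z ⊕ Z_2.
  H_2: rank ker ∂_2 − rank ∂_3 = (20 − 20) − 0 = 0, and there is no ∂_3, so H_2 ≅ 0.

As a check, the Euler characteristic is 10 − 30 + 20 = 0, which agrees with 1 − 1 + 0 = 0.

H_0 ≅ Z,  H_1 ≅ Z ⊕ Z_2,  H_2 = 0.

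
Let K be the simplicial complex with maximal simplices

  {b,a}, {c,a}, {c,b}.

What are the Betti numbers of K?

b_0 = 1, b_1 = 1.

Take the total order a < b < c on the vertex set. Then K (dimension 1) consists of the simplices:

  0-simplices (3): a, b, c
  1-simplices (3): ab, ac, bc

giving chain groups C_0 ≅ Z^3, C_1 ≅ Z^3.

∂_1: C_1 → C_0 maps an edge to its endpoints' difference, ∂[p,q] = q − p. For instance
  ∂bc = c − b.
As a 3×3 matrix over Z this has rank 2, with invariant factors (1,1).

Reading off H_k = ker ∂_k / im ∂_{k+1}:

  H_0: rank C_0 − rank ∂_1 = 3 − 2 = 1, and the invariant factors of ∂_1 are all 1, so H_0 ≅ Z.
  H_1: rank ker ∂_1 − rank ∂_2 = (3 − 2) − 0 = 1, and there is no ∂_2, so H_1 ≅ Z.

As a check, the Euler characteristic is 3 − 3 = 0, which agrees with 1 − 1 = 0.

Hence the Betti numbers are b_0 = 1, b_1 = 1.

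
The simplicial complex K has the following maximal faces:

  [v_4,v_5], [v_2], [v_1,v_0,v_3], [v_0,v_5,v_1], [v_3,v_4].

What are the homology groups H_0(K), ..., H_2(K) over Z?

Fix the vertex order v_0 < v_1 < v_2 < v_3 < v_4 < v_5 and write every simplex with vertices in increasing order. Then dim K = 2 and the simplices of K are:

  0-simplices (6): [v_0], [v_1], [v_2], [v_3], [v_4], [v_5]
  1-simplices (7): [v_0,v_1], [v_0,v_3], [v_0,v_5], [v_1,v_3], [v_1,v_5], [v_3,v_4], [v_4,v_5]
  2-simplices (2): [v_0,v_1,v_3], [v_0,v_1,v_5]

giving chain groups C_0 ≅ Z^6, C_1 ≅ Z^7, C_2 ≅ Z^2.

∂_1: C_1 → C_0 is given by ∂[p,q] = [q] − [p]. For instance
  ∂[v_0,v_3] = [v_3] − [v_0].
The resulting 6×7 matrix has rank 4, and its Smith normal form has invariant factors (1,1,1,1).

The boundary map ∂_2: C_2 → C_1 acts by ∂[p,q,r] = [q,r] − [p,r] + [p,q]. For instance
  ∂[v_0,v_1,v_3] = [v_1,v_3] − [v_0,v_3] + [v_0,v_1],
  ∂[v_0,v_1,v_5] = [v_1,v_5] − [v_0,v_5] + [v_0,v_1].
As a 7×2 matrix over Z this has rank 2, with invariant factors (1,1).

Computing H_k = (kernel of ∂_k) / (image of ∂_{k+1}):

  H_0: rank C_0 − rank ∂_1 = 6 − 4 = 2, and the invariant factors of ∂_1 are all 1, so H_0 = Z^2.
  H_1: rank ker ∂_1 − rank ∂_2 = (7 − 4) − 2 = 1, and the invariant factors of ∂_2 are all 1, so H_1 = Z.
  H_2: rank ker ∂_2 − rank ∂_3 = (2 − 2) − 0 = 0, and there is no ∂_3, so H_2 = 0.

As a check, the Euler characteristic is 6 − 7 + 2 = 1, which agrees with 2 − 1 + 0 = 1.

H_0 = Z^2,  H_1 = Z,  H_2 = 0.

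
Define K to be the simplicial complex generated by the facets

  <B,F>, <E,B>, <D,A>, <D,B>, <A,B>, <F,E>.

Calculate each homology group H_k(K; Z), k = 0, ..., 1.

Take the total order A < B < D < E < F on the vertex set. Then K (dimension 1) consists of the simplices:

  0-simplices (5): A, B, D, E, F
  1-simplices (6): AB, AD, BD, BE, BF, EF

giving chain groups C_0 ≅ Z^5, C_1 ≅ Z^6.

Boundary ∂_1: C_1 → C_0 sends each edge [p,q] (with p < q) to q − p. For instance
  ∂EF = F − E.
This gives a 5×6 integer matrix of rank 4; reducing to Smith normal form yields diagonal entries (1,1,1,1).

Reading off H_k = ker ∂_k / im ∂_{k+1}:

  H_0: rank C_0 − rank ∂_1 = 5 − 4 = 1, and the invariant factors of ∂_1 are all 1, so H_0 ≅ Z.
  H_1: rank ker ∂_1 − rank ∂_2 = (6 − 4) − 0 = 2, and there is no ∂_2, so H_1 ≅ Z^2.

H_0 ≅ Z,  H_1 ≅ Z^2.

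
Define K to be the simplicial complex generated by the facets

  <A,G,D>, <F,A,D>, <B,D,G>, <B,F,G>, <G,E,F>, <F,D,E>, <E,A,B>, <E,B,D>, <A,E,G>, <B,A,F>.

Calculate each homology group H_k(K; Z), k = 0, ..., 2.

H_0 = Z,  H_1 = Z/2Z,  H_2 = 0.

Order the vertices as A < B < D < E < F < G. Listing each simplex with vertices in this order, K has dimension 2 with simplices:

  0-simplices (6): A, B, D, E, F, G
  1-simplices (15): AB, AD, AE, AF, AG, BD, BE, BF, BG, DE, DF, DG, EF, EG, FG
  2-simplices (10): ABE, ABF, ADF, ADG, AEG, BDE, BDG, BFG, DEF, EFG

so the chain groups are C_0 ≅ Z^6, C_1 ≅ Z^15, C_2 ≅ Z^10.

∂_1: C_1 → C_0 is given by ∂[p,q] = [q] − [p]. For instance
  ∂AE = E − A.
This gives a 6×15 integer matrix of rank 5; reducing to Smith normal form yields diagonal entries (1,1,1,1,1).

The boundary map ∂_2: C_2 → C_1 sends each 2-simplex [p,q,r] to [q,r] − [p,r] + [p,q]. For instance
  ∂ABE = BE − AE + AB,
  ∂EFG = FG − EG + EF.
The 15×10 boundary matrix has rank 10 and Smith normal form diag(1,1,1,1,1,1,1,1,1,2).

Reading off H_k = ker ∂_k / im ∂_{k+1}:

  H_0: rank C_0 − rank ∂_1 = 6 − 5 = 1, and the invariant factors of ∂_1 are all 1, so H_0 ≅ Z.
  H_1: rank ker ∂_1 − rank ∂_2 = (15 − 5) − 10 = 0, and ∂_2 has invariant factor 2 > 1, so H_1 ≅ Z/2Z.
  H_2: rank ker ∂_2 − rank ∂_3 = (10 − 10) − 0 = 0, and there is no ∂_3, so H_2 ≅ 0.

As a check, the Euler characteristic is 6 − 15 + 10 = 1, which agrees with 1 − 0 + 0 = 1.
(K is a triangulation of the real projective plane RP^2.)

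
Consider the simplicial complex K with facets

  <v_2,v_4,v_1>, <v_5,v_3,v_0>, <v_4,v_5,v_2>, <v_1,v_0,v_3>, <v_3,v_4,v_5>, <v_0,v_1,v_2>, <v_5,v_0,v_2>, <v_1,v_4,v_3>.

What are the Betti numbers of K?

Order the vertices as v_0 < v_1 < v_2 < v_3 < v_4 < v_5. Listing each simplex with vertices in this order, K has dimension 2 with simplices:

  0-simplices (6): [v_0], [v_1], [v_2], [v_3], [v_4], [v_5]
  1-simplices (12): [v_0,v_1], [v_0,v_2], [v_0,v_3], [v_0,v_5], [v_1,v_2], [v_1,v_3], [v_1,v_4], [v_2,v_4], [v_2,v_5], [v_3,v_4], [v_3,v_5], [v_4,v_5]
  2-simplices (8): [v_0,v_1,v_2], [v_0,v_1,v_3], [v_0,v_2,v_5], [v_0,v_3,v_5], [v_1,v_2,v_4], [v_1,v_3,v_4], [v_2,v_4,v_5], [v_3,v_4,v_5]

Hence C_0 ≅ Z^6, C_1 ≅ Z^12, C_2 ≅ Z^8.

The boundary map ∂_1: C_1 → C_0 is given by ∂[p,q] = [q] − [p].
As a 6×12 matrix over Z this has rank 5, with invariant factors (1,1,1,1,1).

The boundary map ∂_2: C_2 → C_1 maps a triangle to the signed sum of its edges. For instance
  ∂[v_1,v_2,v_4] = [v_2,v_4] − [v_1,v_4] + [v_1,v_2],
  ∂[v_0,v_3,v_5] = [v_3,v_5] − [v_0,v_5] + [v_0,v_3].
This gives a 12×8 integer matrix of rank 7; reducing to Smith normal form yields diagonal entries (1,1,1,1,1,1,1).

From H_k ≅ ker(∂_k) / im(∂_{k+1}) we obtain:

  H_0: rank C_0 − rank ∂_1 = 6 − 5 = 1, and the invariant factors of ∂_1 are all 1, so H_0 = Z.
  H_1: rank ker ∂_1 − rank ∂_2 = (12 − 5) − 7 = 0, and the invariant factors of ∂_2 are all 1, so H_1 = 0.
  H_2: rank ker ∂_2 − rank ∂_3 = (8 − 7) − 0 = 1, and there is no ∂_3, so H_2 = Z.

Hence the Betti numbers are b_0 = 1, b_1 = 0, b_2 = 1.

b_0 = 1, b_1 = 0, b_2 = 1.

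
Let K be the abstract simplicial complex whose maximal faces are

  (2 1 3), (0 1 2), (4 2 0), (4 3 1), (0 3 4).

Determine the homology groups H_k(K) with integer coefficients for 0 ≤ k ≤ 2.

We work with the vertex ordering 0 < 1 < 2 < 3 < 4. The simplices of K, each written with vertices in increasing order, are:

  0-simplices (5): [0], [1], [2], [3], [4]
  1-simplices (10): [0,1], [0,2], [0,3], [0,4], [1,2], [1,3], [1,4], [2,3], [2,4], [3,4]
  2-simplices (5): [0,1,2], [0,2,4], [0,3,4], [1,2,3], [1,3,4]

so the chain groups are C_0 ≅ Z^5, C_1 ≅ Z^10, C_2 ≅ Z^5.

∂_1: C_1 → C_0 sends each edge [p,q] (with p < q) to q − p.
As a 5×10 matrix over Z this has rank 4, with invariant factors (1,1,1,1).

∂_2: C_2 → C_1 sends each 2-simplex [p,q,r] to [q,r] − [p,r] + [p,q]. For instance
  ∂[1,3,4] = [3,4] − [1,4] + [1,3],
  ∂[0,2,4] = [2,4] − [0,4] + [0,2].
This gives a 10×5 integer matrix of rank 5; reducing to Smith normal form yields diagonal entries (1,1,1,1,1).

From H_k ≅ ker(∂_k) / im(∂_{k+1}) we obtain:

  H_0: rank C_0 − rank ∂_1 = 5 − 4 = 1, and the invariant factors of ∂_1 are all 1, so H_0 = Z.
  H_1: rank ker ∂_1 − rank ∂_2 = (10 − 4) − 5 = 1, and the invariant factors of ∂_2 are all 1, so H_1 = Z.
  H_2: rank ker ∂_2 − rank ∂_3 = (5 − 5) − 0 = 0, and there is no ∂_3, so H_2 = 0.

H_0 ≅ Z,  H_1 ≅ Z,  H_2 = 0.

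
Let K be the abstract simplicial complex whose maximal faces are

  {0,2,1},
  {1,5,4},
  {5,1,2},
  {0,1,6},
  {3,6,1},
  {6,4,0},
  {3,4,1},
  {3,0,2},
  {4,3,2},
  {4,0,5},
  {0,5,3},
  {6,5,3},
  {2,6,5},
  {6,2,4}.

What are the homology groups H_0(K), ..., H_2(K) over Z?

H_0 ≅ Z,  H_1 ≅ Z^2,  H_2 ≅ Z.

Order the vertices as 0 < 1 < 2 < 3 < 4 < 5 < 6. Listing each simplex with vertices in this order, K has dimension 2 with simplices:

  0-simplices (7): [0], [1], [2], [3], [4], [5], [6]
  1-simplices (21): [0,1], [0,2], [0,3], [0,4], [0,5], [0,6], [1,2], [1,3], [1,4], [1,5], [1,6], [2,3], [2,4], [2,5], [2,6], [3,4], [3,5], [3,6], [4,5], [4,6], [5,6]
  2-simplices (14): [0,1,2], [0,1,6], [0,2,3], [0,3,5], [0,4,5], [0,4,6], [1,2,5], [1,3,4], [1,3,6], [1,4,5], [2,3,4], [2,4,6], [2,5,6], [3,5,6]

giving chain groups C_0 ≅ Z^7, C_1 ≅ Z^21, C_2 ≅ Z^14.

The boundary map ∂_1: C_1 → C_0 is given by ∂[p,q] = [q] − [p].
The 7×21 boundary matrix has rank 6 and Smith normal form diag(1,1,1,1,1,1).

The boundary map ∂_2: C_2 → C_1 maps a triangle to the signed sum of its edges. For instance
  ∂[3,5,6] = [5,6] − [3,6] + [3,5],
  ∂[0,2,3] = [2,3] − [0,3] + [0,2].
The resulting 21×14 matrix has rank 13, and its Smith normal form has invariant factors (1,1,1,1,1,1,1,1,1,1,1,1,1).

Computing H_k = (kernel of ∂_k) / (image of ∂_{k+1}):

  H_0: rank C_0 − rank ∂_1 = 7 − 6 = 1, and the invariant factors of ∂_1 are all 1, so H_0 = Z.
  H_1: rank ker ∂_1 − rank ∂_2 = (21 − 6) − 13 = 2, and the invariant factors of ∂_2 are all 1, so H_1 = Z^2.
  H_2: rank ker ∂_2 − rank ∂_3 = (14 − 13) − 0 = 1, and there is no ∂_3, so H_2 = Z.

(K is a triangulation of the torus T^2.)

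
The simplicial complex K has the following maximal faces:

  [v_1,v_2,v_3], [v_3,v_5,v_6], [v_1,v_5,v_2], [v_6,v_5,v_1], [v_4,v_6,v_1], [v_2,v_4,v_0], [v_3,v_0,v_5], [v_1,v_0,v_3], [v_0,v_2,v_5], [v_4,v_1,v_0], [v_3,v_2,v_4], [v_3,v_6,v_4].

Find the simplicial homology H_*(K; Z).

H_0 ≅ Z,  H_1 ≅ Z/2,  H_2 = 0.

Take the total order v_0 < v_1 < v_2 < v_3 < v_4 < v_5 < v_6 on the vertex set. Then K (dimension 2) consists of the simplices:

  0-simplices (7): [v_0], [v_1], [v_2], [v_3], [v_4], [v_5], [v_6]
  1-simplices (18): (18 of them)
  2-simplices (12): (12 of them)

Hence C_0 ≅ Z^7, C_1 ≅ Z^18, C_2 ≅ Z^12.

∂_1: C_1 → C_0 sends each edge [p,q] (with p < q) to q − p. For instance
  ∂[v_3,v_4] = [v_4] − [v_3].
As a 7×18 matrix over Z this has rank 6, with invariant factors (1,1,1,1,1,1).

The boundary map ∂_2: C_2 → C_1 maps a triangle to the signed sum of its edges. For instance
  ∂[v_0,v_1,v_4] = [v_1,v_4] − [v_0,v_4] + [v_0,v_1],
  ∂[v_1,v_5,v_6] = [v_5,v_6] − [v_1,v_6] + [v_1,v_5].
The 18×12 boundary matrix has rank 12 and Smith normal form diag(1,1,1,1,1,1,1,1,1,1,1,2).

Reading off H_k = ker ∂_k / im ∂_{k+1}:

  H_0: rank C_0 − rank ∂_1 = 7 − 6 = 1, and the invariant factors of ∂_1 are all 1, so H_0 = Z.
  H_1: rank ker ∂_1 − rank ∂_2 = (18 − 6) − 12 = 0, and ∂_2 has invariant factor 2 > 1, so H_1 = Z/2.
  H_2: rank ker ∂_2 − rank ∂_3 = (12 − 12) − 0 = 0, and there is no ∂_3, so H_2 = 0.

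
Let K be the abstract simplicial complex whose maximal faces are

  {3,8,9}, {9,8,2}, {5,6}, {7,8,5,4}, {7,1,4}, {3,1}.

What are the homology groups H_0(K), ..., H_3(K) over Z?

H_0 ≅ Z,  H_1 ≅ Z,  H_2 = 0,  H_3 = 0.

We work with the vertex ordering 1 < 2 < 3 < 4 < 5 < 6 < 7 < 8 < 9. The simplices of K, each written with vertices in increasing order, are:

  0-simplices (9): [1], [2], [3], [4], [5], [6], [7], [8], [9]
  1-simplices (15): [1,3], [1,4], [1,7], [2,8], [2,9], [3,8], [3,9], [4,5], [4,7], [4,8], [5,6], [5,7], [5,8], [7,8], [8,9]
  2-simplices (7): [1,4,7], [2,8,9], [3,8,9], [4,5,7], [4,5,8], [4,7,8], [5,7,8]
  3-simplices (1): [4,5,7,8]

so the chain groups are C_0 ≅ Z^9, C_1 ≅ Z^15, C_2 ≅ Z^7, C_3 ≅ Z^1.

∂_1: C_1 → C_0 is given by ∂[p,q] = [q] − [p]. For instance
  ∂[4,8] = [8] − [4].
The 9×15 boundary matrix has rank 8 and Smith normal form diag(1,1,1,1,1,1,1,1).

∂_2: C_2 → C_1 acts by ∂[p,q,r] = [q,r] − [p,r] + [p,q]. For instance
  ∂[1,4,7] = [4,7] − [1,7] + [1,4],
  ∂[4,7,8] = [7,8] − [4,8] + [4,7].
As a 15×7 matrix over Z this has rank 6, with invariant factors (1,1,1,1,1,1).

The boundary map ∂_3: C_3 → C_2 sends each 3-simplex σ to the alternating sum Σ_i (−1)^i (σ with its i-th vertex removed). For instance
  ∂[4,5,7,8] = [5,7,8] − [4,7,8] + [4,5,8] − [4,5,7].
This gives a 7×1 integer matrix of rank 1; reducing to Smith normal form yields diagonal entries (1).

Now H_k = ker ∂_k / im ∂_{k+1}, so:

  H_0: rank C_0 − rank ∂_1 = 9 − 8 = 1, and the invariant factors of ∂_1 are all 1, so H_0 ≅ Z.
  H_1: rank ker ∂_1 − rank ∂_2 = (15 − 8) − 6 = 1, and the invariant factors of ∂_2 are all 1, so H_1 ≅ Z.
  H_2: rank ker ∂_2 − rank ∂_3 = (7 − 6) − 1 = 0, and the invariant factors of ∂_3 are all 1, so H_2 ≅ 0.
  H_3: rank ker ∂_3 − rank ∂_4 = (1 − 1) − 0 = 0, and there is no ∂_4, so H_3 ≅ 0.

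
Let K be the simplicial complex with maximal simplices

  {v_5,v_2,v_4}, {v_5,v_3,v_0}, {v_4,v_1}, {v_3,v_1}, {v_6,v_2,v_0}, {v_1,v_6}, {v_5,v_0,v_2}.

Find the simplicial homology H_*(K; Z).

We work with the vertex ordering v_0 < v_1 < v_2 < v_3 < v_4 < v_5 < v_6. The simplices of K, each written with vertices in increasing order, are:

  0-simplices (7): [v_0], [v_1], [v_2], [v_3], [v_4], [v_5], [v_6]
  1-simplices (12): [v_0,v_2], [v_0,v_3], [v_0,v_5], [v_0,v_6], [v_1,v_3], [v_1,v_4], [v_1,v_6], [v_2,v_4], [v_2,v_5], [v_2,v_6], [v_3,v_5], [v_4,v_5]
  2-simplices (4): [v_0,v_2,v_5], [v_0,v_2,v_6], [v_0,v_3,v_5], [v_2,v_4,v_5]

Hence C_0 ≅ Z^7, C_1 ≅ Z^12, C_2 ≅ Z^4.

Boundary ∂_1: C_1 → C_0 sends each edge [p,q] (with p < q) to q − p. For instance
  ∂[v_0,v_2] = [v_2] − [v_0].
The 7×12 boundary matrix has rank 6 and Smith normal form diag(1,1,1,1,1,1).

The boundary map ∂_2: C_2 → C_1 sends each 2-simplex [p,q,r] to [q,r] − [p,r] + [p,q]. For instance
  ∂[v_0,v_2,v_6] = [v_2,v_6] − [v_0,v_6] + [v_0,v_2],
  ∂[v_0,v_2,v_5] = [v_2,v_5] − [v_0,v_5] + [v_0,v_2].
The 12×4 boundary matrix has rank 4 and Smith normal form diag(1,1,1,1).

From H_k ≅ ker(∂_k) / im(∂_{k+1}) we obtain:

  H_0: rank C_0 − rank ∂_1 = 7 − 6 = 1, and the invariant factors of ∂_1 are all 1, so H_0 = Z.
  H_1: rank ker ∂_1 − rank ∂_2 = (12 − 6) − 4 = 2, and the invariant factors of ∂_2 are all 1, so H_1 = Z^2.
  H_2: rank ker ∂_2 − rank ∂_3 = (4 − 4) − 0 = 0, and there is no ∂_3, so H_2 = 0.

As a check, the Euler characteristic is 7 − 12 + 4 = -1, which agrees with 1 − 2 + 0 = -1.

H_0 ≅ Z,  H_1 ≅ Z^2,  H_2 = 0.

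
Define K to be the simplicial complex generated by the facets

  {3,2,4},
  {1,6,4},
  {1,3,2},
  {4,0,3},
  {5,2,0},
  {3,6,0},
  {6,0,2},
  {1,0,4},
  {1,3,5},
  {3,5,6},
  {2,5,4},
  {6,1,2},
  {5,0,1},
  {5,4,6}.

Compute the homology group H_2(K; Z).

H_2 = Z.

K has 7 vertices, 21 edges, 14 triangles.
rank ∂_2 = 13, rank ∂_3 = 0 ⇒ b_2 = 14 − 13 − 0 = 1. So H_2 ≅ Z.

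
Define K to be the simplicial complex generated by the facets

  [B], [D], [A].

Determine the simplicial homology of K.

Fix the vertex order A < B < D and write every simplex with vertices in increasing order. Then dim K = 0 and the simplices of K are:

  0-simplices (3): A, B, D

so the chain groups are C_0 ≅ Z^3.

Now H_k = ker ∂_k / im ∂_{k+1}, so:

  H_0: rank C_0 − rank ∂_1 = 3 − 0 = 3, and there is no ∂_1, so H_0 = Z^3.

(K is a triangulation of a set of 3 points.)

H_0 ≅ Z^3.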